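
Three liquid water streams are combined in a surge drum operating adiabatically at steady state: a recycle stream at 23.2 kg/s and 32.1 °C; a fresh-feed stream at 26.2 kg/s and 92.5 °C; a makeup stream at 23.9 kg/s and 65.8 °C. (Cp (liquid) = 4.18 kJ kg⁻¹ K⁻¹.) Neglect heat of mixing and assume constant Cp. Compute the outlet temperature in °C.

No heat crosses the boundary, so H_out = H_in.
Σ ṁᵢCp,ᵢTᵢ = 23.2×4.18×32.1 + 26.2×4.18×92.5 + 23.9×4.18×65.8 = 19817
Σ ṁᵢCp,ᵢ = 23.2×4.18 + 26.2×4.18 + 23.9×4.18 = 306.39
T_out = 19817 / 306.39 = 64.677 °C

T_out = 64.7 °C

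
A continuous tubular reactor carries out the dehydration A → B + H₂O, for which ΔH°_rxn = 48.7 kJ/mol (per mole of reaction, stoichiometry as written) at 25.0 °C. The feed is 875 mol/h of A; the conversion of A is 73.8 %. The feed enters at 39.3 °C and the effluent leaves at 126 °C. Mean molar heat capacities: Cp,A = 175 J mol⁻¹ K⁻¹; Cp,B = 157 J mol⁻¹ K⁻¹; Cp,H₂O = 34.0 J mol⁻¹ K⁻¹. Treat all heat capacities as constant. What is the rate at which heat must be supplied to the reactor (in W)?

Extent of reaction ξ = 0.738 × 875 = 645.75 mol/h
Reaction term: ξ·ΔH°_rxn = 645.75 × 48.7 = 31448 kJ/h
Sensible, feed 39.3→25 °C: -2189.7 kJ/h
Outlet flows (mol/h): A 229.25, B 645.75, H₂O 645.75
Sensible, products 25→126 °C: 16509 kJ/h
Q = ΔH = 45767 kJ/h = 12.713 kW
Heat supplied = 12713 W

Q_in = 12700 W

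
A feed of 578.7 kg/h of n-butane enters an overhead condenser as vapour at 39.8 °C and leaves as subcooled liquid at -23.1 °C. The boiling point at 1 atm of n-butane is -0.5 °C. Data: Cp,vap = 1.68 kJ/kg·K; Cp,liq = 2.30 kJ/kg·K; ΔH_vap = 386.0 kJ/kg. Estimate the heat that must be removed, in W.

vapour 39.8→-0.5 °C: -67.704 kJ/kg
condensation at -0.5 °C: -386 kJ/kg
liquid -0.5→-23.1 °C: -51.98 kJ/kg
Δh = -67.704 + -386 + -51.98 = -505.68 kJ/kg
Q = ṁ·Δh = 578.7 kg/h × -505.68 kJ/kg = -292640 kJ/h
|Q| = 81.289 kW = 81289 W

Q_c = 81300 W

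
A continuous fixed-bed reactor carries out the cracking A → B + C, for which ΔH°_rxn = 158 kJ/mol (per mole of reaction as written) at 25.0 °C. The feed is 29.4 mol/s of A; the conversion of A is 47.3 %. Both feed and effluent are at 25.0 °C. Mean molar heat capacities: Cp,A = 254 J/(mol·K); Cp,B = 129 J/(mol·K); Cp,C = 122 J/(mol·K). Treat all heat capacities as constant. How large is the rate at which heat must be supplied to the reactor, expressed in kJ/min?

Extent of reaction ξ = 0.473 × 29.4 = 13.906 mol/s
Reaction term: ξ·ΔH°_rxn = 13.906 × 158 = 2197.2 kJ/s
Q = ΔH = 2197.2 kJ/s = 2197.2 kW
Heat supplied = 131830 kJ/min

Q_in = 132000 kJ/min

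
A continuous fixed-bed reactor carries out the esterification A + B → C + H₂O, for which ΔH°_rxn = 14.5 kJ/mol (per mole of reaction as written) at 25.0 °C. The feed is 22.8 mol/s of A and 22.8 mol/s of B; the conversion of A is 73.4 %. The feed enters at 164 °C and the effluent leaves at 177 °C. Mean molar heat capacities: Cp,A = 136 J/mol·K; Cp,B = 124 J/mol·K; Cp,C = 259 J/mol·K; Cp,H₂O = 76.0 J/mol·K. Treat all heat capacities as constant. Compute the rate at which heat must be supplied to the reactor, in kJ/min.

Extent of reaction ξ = 0.734 × 22.8 = 16.735 mol/s
Reaction term: ξ·ΔH°_rxn = 16.735 × 14.5 = 242.66 kJ/s
Sensible, feed 164→25 °C: -823.99 kJ/s
Outlet flows (mol/s): A 6.0648, B 6.0648, C 16.735, H₂O 16.735
Sensible, products 25→177 °C: 1091.8 kJ/s
Q = ΔH = 510.51 kJ/s = 510.51 kW
Heat supplied = 30630 kJ/min

Q_in = 30600 kJ/min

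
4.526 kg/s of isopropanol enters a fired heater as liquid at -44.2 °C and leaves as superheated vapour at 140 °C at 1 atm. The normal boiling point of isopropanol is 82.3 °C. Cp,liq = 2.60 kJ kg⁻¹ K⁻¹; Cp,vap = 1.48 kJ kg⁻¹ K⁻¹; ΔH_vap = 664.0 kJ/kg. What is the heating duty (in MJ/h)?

Q = 17600 MJ/h

liquid -44.2→82.3 °C: 328.9 kJ/kg
vaporisation at 82.3 °C: 664 kJ/kg
vapour 82.3→140 °C: 85.396 kJ/kg
Δh = 328.9 + 664 + 85.396 = 1078.3 kJ/kg
Q = ṁ·Δh = 4.526 kg/s × 1078.3 kJ/kg = 4880.4 kJ/s
|Q| = 4880.4 kW = 17569 MJ/h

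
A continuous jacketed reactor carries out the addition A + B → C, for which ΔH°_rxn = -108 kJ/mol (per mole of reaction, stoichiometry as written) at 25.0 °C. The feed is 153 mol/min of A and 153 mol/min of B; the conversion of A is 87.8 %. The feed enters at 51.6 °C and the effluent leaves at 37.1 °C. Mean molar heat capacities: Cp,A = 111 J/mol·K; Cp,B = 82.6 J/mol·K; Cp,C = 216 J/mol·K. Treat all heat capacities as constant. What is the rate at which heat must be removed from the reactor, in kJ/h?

Extent of reaction ξ = 0.878 × 153 = 134.33 mol/min
Reaction term: ξ·ΔH°_rxn = 134.33 × -108 = -14508 kJ/min
Sensible, feed 51.6→25 °C: -787.91 kJ/min
Outlet flows (mol/min): A 18.666, B 18.666, C 134.33
Sensible, products 25→37.1 °C: 394.82 kJ/min
Q = ΔH = -14901 kJ/min = -248.35 kW
Heat removed = 894070 kJ/h

Q_out = 894000 kJ/h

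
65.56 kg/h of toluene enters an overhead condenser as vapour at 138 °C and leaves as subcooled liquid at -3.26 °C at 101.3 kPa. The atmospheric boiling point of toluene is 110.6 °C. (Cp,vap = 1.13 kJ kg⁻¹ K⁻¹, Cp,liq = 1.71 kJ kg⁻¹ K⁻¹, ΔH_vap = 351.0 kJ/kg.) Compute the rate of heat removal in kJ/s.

Q_c = 10.5 kJ/s

vapour 138→110.6 °C: -30.962 kJ/kg
condensation at 110.6 °C: -351 kJ/kg
liquid 110.6→-3.26 °C: -194.7 kJ/kg
Δh = -30.962 + -351 + -194.7 = -576.66 kJ/kg
Q = ṁ·Δh = 65.56 kg/h × -576.66 kJ/kg = -37806 kJ/h
|Q| = 10.502 kW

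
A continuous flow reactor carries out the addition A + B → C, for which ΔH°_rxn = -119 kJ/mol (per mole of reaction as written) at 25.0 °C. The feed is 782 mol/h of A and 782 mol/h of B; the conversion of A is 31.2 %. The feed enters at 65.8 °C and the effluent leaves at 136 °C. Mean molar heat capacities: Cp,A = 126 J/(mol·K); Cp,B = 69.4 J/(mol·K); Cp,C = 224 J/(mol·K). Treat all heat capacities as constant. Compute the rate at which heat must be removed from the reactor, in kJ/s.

Q_out = 4.87 kJ/s

Extent of reaction ξ = 0.312 × 782 = 243.98 mol/h
Reaction term: ξ·ΔH°_rxn = 243.98 × -119 = -29034 kJ/h
Sensible, feed 65.8→25 °C: -6234.4 kJ/h
Outlet flows (mol/h): A 538.02, B 538.02, C 243.98
Sensible, products 25→136 °C: 17736 kJ/h
Q = ΔH = -17533 kJ/h = -4.8702 kW
Heat removed = 4.8702 kJ/s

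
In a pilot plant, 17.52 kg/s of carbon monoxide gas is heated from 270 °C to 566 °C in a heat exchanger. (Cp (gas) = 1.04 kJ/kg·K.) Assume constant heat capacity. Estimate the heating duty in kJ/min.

Q = 324000 kJ/min

Q = ṁ·Cp·ΔT = 17.52 × 1.04 × (566 − 270) = 5393.4 kJ/s
Heating duty = 323600 kJ/min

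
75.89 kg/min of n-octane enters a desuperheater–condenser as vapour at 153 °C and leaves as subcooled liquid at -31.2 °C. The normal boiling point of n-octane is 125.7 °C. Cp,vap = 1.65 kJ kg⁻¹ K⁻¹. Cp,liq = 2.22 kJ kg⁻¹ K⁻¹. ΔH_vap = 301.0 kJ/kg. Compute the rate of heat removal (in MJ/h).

vapour 153→125.7 °C: -45.045 kJ/kg
condensation at 125.7 °C: -301 kJ/kg
liquid 125.7→-31.2 °C: -348.32 kJ/kg
Δh = -45.045 + -301 + -348.32 = -694.36 kJ/kg
Q = ṁ·Δh = 75.89 kg/min × -694.36 kJ/kg = -52695 kJ/min
|Q| = 878.25 kW = 3161.7 MJ/h

Q_c = 3160 MJ/h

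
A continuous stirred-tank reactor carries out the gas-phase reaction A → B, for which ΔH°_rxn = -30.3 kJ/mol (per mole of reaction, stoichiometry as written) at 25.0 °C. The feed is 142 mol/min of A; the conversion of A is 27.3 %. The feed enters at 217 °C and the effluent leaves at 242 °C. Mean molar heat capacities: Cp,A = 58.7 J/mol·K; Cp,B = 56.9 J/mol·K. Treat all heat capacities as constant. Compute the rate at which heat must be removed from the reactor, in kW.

Extent of reaction ξ = 0.273 × 142 = 38.766 mol/min
Reaction term: ξ·ΔH°_rxn = 38.766 × -30.3 = -1174.6 kJ/min
Sensible, feed 217→25 °C: -1600.4 kJ/min
Outlet flows (mol/min): A 103.23, B 38.766
Sensible, products 25→242 °C: 1793.6 kJ/min
Q = ΔH = -981.37 kJ/min = -16.356 kW
Heat removed = 16.356 kW

Q_out = 16.4 kW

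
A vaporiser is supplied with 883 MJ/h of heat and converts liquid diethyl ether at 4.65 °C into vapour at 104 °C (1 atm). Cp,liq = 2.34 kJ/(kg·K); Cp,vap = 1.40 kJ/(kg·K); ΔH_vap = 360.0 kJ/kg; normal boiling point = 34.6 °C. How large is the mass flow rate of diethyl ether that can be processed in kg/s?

ṁ = 0.465 kg/s

Δh = 2.34×(34.6−4.65) + 360.0 + 1.40×(104−34.6) = 527.24 kJ/kg
Q = 883 MJ/h = 245.28 kJ/s = 245.28 kJ/s
ṁ = Q/Δh = 245.28 / 527.24 = 0.46521 kg/s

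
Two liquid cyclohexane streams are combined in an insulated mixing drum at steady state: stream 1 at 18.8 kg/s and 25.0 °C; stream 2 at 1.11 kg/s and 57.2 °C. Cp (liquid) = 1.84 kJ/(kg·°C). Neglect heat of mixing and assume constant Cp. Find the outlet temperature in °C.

T_out = 26.8 °C

Adiabatic, steady state ⇒ Σ ṁᵢCp,ᵢ(T_out − Tᵢ) = 0
T_out = Σ ṁᵢCp,ᵢTᵢ / Σ ṁᵢCp,ᵢ
      = 981.63 / 36.634 = 26.795 °C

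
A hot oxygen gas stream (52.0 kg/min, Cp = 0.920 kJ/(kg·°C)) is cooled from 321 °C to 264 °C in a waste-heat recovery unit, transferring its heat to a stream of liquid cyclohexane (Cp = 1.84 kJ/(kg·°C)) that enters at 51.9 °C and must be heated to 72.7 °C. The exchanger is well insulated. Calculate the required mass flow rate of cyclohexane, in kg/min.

Heat released by hot stream: Q = 52.0 × 0.920 × (321 − 264) = 2726.9 kJ/min
Energy balance on cold side (adiabatic exchanger): Q = ṁ_c·Cp_c·(T_c,out − T_c,in)
ṁ_c = 2726.9 / [1.84 × (72.7 − 51.9)] = 71.25 kg/min

ṁ_c = 71.2 kg/min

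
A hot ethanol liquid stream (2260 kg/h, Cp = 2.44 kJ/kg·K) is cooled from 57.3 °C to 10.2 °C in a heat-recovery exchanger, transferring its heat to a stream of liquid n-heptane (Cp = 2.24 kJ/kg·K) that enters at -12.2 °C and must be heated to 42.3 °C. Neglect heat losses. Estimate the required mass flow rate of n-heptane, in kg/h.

Heat released by hot stream: Q = 2260 × 2.44 × (57.3 − 10.2) = 259730 kJ/h
Energy balance on cold side (adiabatic exchanger): Q = ṁ_c·Cp_c·(T_c,out − T_c,in)
ṁ_c = 259730 / [2.24 × (42.3 − -12.2)] = 2127.5 kg/h

ṁ_c = 2130 kg/h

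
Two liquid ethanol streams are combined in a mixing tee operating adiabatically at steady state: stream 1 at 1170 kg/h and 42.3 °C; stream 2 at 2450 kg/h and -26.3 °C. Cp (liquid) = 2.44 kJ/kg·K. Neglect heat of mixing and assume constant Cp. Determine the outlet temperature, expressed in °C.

No heat crosses the boundary, so H_out = H_in.
T_out = Σ ṁᵢCp,ᵢTᵢ / Σ ṁᵢCp,ᵢ
      = -36463 / 8832.8 = -4.1282 °C

T_out = -4.13 °C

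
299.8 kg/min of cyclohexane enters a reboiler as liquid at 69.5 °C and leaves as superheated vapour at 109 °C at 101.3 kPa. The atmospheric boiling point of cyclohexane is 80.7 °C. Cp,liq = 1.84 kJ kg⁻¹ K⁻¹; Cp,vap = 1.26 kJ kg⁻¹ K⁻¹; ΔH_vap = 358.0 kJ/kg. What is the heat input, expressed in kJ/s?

Q = 2070 kJ/s

liquid 69.5→80.7 °C: 20.608 kJ/kg
vaporisation at 80.7 °C: 358 kJ/kg
vapour 80.7→109 °C: 35.658 kJ/kg
Δh = 20.608 + 358 + 35.658 = 414.27 kJ/kg
Q = ṁ·Δh = 299.8 kg/min × 414.27 kJ/kg = 124200 kJ/min
|Q| = 2069.9 kW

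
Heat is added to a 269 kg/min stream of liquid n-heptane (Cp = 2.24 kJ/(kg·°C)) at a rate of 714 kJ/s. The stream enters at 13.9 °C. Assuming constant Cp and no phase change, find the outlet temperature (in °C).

T_out = 85.0 °C

Q = 714 kJ/s = 42840 kJ/min
ΔT = Q/(ṁ·Cp) = 42840/(269×2.24) = 71.097 K
T_out = 13.9 + 71.097 = 84.997 °C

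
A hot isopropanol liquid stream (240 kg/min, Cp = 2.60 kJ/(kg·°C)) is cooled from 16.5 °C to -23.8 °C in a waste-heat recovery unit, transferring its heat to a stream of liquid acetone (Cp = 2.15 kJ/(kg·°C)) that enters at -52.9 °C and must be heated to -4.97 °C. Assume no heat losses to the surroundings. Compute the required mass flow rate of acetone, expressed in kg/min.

Heat released by hot stream: Q = 240 × 2.60 × (16.5 − -23.8) = 25147 kJ/min
Energy balance on cold side (adiabatic exchanger): Q = ṁ_c·Cp_c·(T_c,out − T_c,in)
ṁ_c = 25147 / [2.15 × (-4.97 − -52.9)] = 244.03 kg/min

ṁ_c = 244 kg/min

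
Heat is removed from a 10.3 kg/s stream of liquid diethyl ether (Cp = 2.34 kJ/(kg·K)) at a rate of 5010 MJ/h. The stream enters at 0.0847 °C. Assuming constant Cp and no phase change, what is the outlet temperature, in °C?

Q = 5010 MJ/h = 1391.7 kJ/s
ΔT = Q/(ṁ·Cp) = 1391.7/(10.3×2.34) = 57.741 K
T_out = 0.0847 − 57.741 = -57.656 °C

T_out = -57.7 °C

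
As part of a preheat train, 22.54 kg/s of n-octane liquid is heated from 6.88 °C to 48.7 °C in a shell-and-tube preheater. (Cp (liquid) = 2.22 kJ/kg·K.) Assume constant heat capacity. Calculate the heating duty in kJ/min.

Q = ṁ·Cp·ΔT = 22.54 × 2.22 × (48.7 − 6.88) = 2092.6 kJ/s
Heating duty = 125560 kJ/min

Q = 126000 kJ/min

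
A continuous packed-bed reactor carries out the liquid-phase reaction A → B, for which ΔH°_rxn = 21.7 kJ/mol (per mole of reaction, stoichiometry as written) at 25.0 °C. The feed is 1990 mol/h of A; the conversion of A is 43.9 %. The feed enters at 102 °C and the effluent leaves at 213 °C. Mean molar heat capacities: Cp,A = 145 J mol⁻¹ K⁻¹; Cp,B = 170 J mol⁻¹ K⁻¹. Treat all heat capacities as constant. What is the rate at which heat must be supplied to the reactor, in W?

Q_in = 15300 W

Extent of reaction ξ = 0.439 × 1990 = 873.61 mol/h
Reaction term: ξ·ΔH°_rxn = 873.61 × 21.7 = 18957 kJ/h
Sensible, feed 102→25 °C: -22218 kJ/h
Outlet flows (mol/h): A 1116.4, B 873.61
Sensible, products 25→213 °C: 58353 kJ/h
Q = ΔH = 55092 kJ/h = 15.303 kW
Heat supplied = 15303 W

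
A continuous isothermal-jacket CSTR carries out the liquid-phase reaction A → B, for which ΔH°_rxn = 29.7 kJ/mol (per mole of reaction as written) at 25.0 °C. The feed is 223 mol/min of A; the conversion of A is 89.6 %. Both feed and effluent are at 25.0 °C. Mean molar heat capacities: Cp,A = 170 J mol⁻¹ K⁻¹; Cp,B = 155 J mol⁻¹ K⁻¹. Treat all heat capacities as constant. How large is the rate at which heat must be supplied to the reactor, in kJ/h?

Q_in = 356000 kJ/h

Extent of reaction ξ = 0.896 × 223 = 199.81 mol/min
Reaction term: ξ·ΔH°_rxn = 199.81 × 29.7 = 5934.3 kJ/min
Q = ΔH = 5934.3 kJ/min = 98.905 kW
Heat supplied = 356060 kJ/h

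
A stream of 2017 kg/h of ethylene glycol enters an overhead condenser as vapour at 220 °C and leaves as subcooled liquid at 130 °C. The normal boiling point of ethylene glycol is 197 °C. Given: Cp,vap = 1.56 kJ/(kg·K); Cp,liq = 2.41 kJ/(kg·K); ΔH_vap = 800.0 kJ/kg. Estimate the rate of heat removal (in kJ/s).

vapour 220→197 °C: -35.88 kJ/kg
condensation at 197 °C: -800 kJ/kg
liquid 197→130 °C: -161.47 kJ/kg
Δh = -35.88 + -800 + -161.47 = -997.35 kJ/kg
Q = ṁ·Δh = 2017 kg/h × -997.35 kJ/kg = -2.0117e+06 kJ/h
|Q| = 558.79 kW

Q_c = 559 kJ/s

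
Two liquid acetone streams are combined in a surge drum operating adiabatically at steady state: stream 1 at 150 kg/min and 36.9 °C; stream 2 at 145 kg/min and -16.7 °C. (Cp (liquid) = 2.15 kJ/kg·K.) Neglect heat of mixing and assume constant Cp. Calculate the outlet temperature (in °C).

Energy balance with Q = 0: Σ ṁᵢCp,ᵢ(T_out − Tᵢ) = 0
Σ ṁᵢCp,ᵢTᵢ = 150×2.15×36.9 + 145×2.15×-16.7 = 6694
Σ ṁᵢCp,ᵢ = 150×2.15 + 145×2.15 = 634.25
T_out = 6694 / 634.25 = 10.554 °C

T_out = 10.6 °C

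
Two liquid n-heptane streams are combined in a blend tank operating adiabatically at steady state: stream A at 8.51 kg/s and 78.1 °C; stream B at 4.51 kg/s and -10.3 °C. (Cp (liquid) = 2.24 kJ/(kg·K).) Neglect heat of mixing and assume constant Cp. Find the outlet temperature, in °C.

T_out = 47.5 °C

No heat crosses the boundary, so H_out = H_in.
Σ ṁᵢCp,ᵢTᵢ = 8.51×2.24×78.1 + 4.51×2.24×-10.3 = 1384.7
Σ ṁᵢCp,ᵢ = 8.51×2.24 + 4.51×2.24 = 29.165
T_out = 1384.7 / 29.165 = 47.479 °C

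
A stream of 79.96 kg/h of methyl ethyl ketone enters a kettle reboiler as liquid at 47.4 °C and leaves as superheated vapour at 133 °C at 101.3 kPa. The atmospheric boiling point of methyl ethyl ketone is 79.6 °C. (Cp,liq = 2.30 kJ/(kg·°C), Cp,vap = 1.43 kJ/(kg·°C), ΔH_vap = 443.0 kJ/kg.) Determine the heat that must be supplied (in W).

Q = 13200 W

liquid 47.4→79.6 °C: 74.06 kJ/kg
vaporisation at 79.6 °C: 443 kJ/kg
vapour 79.6→133 °C: 76.362 kJ/kg
Δh = 74.06 + 443 + 76.362 = 593.42 kJ/kg
Q = ṁ·Δh = 79.96 kg/h × 593.42 kJ/kg = 47450 kJ/h
|Q| = 13.181 kW = 13181 W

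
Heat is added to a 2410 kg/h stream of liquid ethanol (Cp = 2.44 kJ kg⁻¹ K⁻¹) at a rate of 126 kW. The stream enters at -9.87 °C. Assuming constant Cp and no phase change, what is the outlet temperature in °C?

T_out = 67.3 °C

Q = 126 kW = 453600 kJ/h
ΔT = Q/(ṁ·Cp) = 453600/(2410×2.44) = 77.138 K
T_out = -9.87 + 77.138 = 67.268 °C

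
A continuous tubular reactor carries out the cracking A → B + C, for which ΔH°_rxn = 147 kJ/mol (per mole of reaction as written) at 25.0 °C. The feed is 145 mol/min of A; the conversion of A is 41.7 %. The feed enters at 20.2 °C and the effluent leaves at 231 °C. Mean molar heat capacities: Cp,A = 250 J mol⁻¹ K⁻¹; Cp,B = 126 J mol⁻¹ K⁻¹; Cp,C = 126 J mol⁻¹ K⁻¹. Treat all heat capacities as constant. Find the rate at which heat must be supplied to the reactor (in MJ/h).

Extent of reaction ξ = 0.417 × 145 = 60.465 mol/min
Reaction term: ξ·ΔH°_rxn = 60.465 × 147 = 8888.4 kJ/min
Sensible, feed 20.2→25 °C: 174 kJ/min
Outlet flows (mol/min): A 84.535, B 60.465, C 60.465
Sensible, products 25→231 °C: 7492.4 kJ/min
Q = ΔH = 16555 kJ/min = 275.91 kW
Heat supplied = 993.29 MJ/h

Q_in = 993 MJ/h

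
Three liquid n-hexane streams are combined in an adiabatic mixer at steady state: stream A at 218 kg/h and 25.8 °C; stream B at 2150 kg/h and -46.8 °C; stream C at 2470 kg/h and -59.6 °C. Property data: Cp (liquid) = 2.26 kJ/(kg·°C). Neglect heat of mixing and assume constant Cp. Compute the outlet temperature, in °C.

Energy balance with Q = 0: Σ ṁᵢCp,ᵢ(T_out − Tᵢ) = 0
Σ ṁᵢCp,ᵢTᵢ = 218×2.26×25.8 + 2150×2.26×-46.8 + 2470×2.26×-59.6 = -547390
Σ ṁᵢCp,ᵢ = 218×2.26 + 2150×2.26 + 2470×2.26 = 10934
T_out = -547390 / 10934 = -50.064 °C

T_out = -50.1 °C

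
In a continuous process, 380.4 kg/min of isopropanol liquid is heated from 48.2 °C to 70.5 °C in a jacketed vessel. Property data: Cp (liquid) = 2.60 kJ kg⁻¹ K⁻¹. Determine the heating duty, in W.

Q = 368000 W

Q = ṁ·Cp·ΔT = 380.4 × 2.60 × (70.5 − 48.2) = 22056 kJ/min
Converting: 22056 / 60 s = 367.59 kW
Heating duty = 367590 W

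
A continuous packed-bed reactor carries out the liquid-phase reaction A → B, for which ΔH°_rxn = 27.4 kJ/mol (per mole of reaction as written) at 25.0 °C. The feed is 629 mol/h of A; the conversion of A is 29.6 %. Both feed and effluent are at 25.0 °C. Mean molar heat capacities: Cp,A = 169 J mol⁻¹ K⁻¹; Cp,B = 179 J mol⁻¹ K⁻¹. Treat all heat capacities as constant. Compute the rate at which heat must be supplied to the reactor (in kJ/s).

Extent of reaction ξ = 0.296 × 629 = 186.18 mol/h
Reaction term: ξ·ΔH°_rxn = 186.18 × 27.4 = 5101.4 kJ/h
Q = ΔH = 5101.4 kJ/h = 1.4171 kW
Heat supplied = 1.4171 kJ/s

Q_in = 1.42 kJ/s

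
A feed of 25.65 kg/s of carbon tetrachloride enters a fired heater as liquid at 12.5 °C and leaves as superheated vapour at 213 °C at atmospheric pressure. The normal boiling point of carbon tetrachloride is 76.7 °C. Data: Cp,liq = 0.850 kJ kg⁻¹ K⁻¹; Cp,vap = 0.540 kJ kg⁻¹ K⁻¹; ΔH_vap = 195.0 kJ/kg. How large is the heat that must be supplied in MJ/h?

Q = 29800 MJ/h

liquid 12.5→76.7 °C: 54.57 kJ/kg
vaporisation at 76.7 °C: 195 kJ/kg
vapour 76.7→213 °C: 73.602 kJ/kg
Δh = 54.57 + 195 + 73.602 = 323.17 kJ/kg
Q = ṁ·Δh = 25.65 kg/s × 323.17 kJ/kg = 8289.4 kJ/s
|Q| = 8289.4 kW = 29842 MJ/h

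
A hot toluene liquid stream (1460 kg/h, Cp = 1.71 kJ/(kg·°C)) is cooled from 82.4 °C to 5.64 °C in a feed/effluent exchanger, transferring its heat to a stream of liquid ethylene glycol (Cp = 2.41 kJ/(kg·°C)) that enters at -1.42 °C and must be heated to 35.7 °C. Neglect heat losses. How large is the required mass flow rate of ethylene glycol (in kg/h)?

Heat released by hot stream: Q = 1460 × 1.71 × (82.4 − 5.64) = 191640 kJ/h
Energy balance on cold side (adiabatic exchanger): Q = ṁ_c·Cp_c·(T_c,out − T_c,in)
ṁ_c = 191640 / [2.41 × (35.7 − -1.42)] = 2142.2 kg/h

ṁ_c = 2140 kg/h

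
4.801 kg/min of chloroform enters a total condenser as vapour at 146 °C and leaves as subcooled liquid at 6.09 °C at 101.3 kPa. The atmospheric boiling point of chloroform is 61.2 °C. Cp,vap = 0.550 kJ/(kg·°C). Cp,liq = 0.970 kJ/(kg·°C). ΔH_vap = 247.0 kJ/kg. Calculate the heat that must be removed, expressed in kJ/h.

vapour 146→61.2 °C: -46.64 kJ/kg
condensation at 61.2 °C: -247 kJ/kg
liquid 61.2→6.09 °C: -53.457 kJ/kg
Δh = -46.64 + -247 + -53.457 = -347.1 kJ/kg
Q = ṁ·Δh = 4.801 kg/min × -347.1 kJ/kg = -1666.4 kJ/min
|Q| = 27.774 kW = 99985 kJ/h

Q_c = 100000 kJ/h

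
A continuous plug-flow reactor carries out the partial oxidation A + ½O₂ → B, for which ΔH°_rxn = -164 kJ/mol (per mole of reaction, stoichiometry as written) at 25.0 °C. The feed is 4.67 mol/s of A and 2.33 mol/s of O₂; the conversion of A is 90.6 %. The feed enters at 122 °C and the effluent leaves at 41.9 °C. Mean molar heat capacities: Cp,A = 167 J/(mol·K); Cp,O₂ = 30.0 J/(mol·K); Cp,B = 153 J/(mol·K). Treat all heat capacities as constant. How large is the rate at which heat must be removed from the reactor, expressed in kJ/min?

Extent of reaction ξ = 0.906 × 4.67 = 4.231 mol/s
Reaction term: ξ·ΔH°_rxn = 4.231 × -164 = -693.89 kJ/s
Sensible, feed 122→25 °C: -82.43 kJ/s
Outlet flows (mol/s): A 0.43898, O₂ 0.21449, B 4.231
Sensible, products 25→41.9 °C: 12.288 kJ/s
Q = ΔH = -764.03 kJ/s = -764.03 kW
Heat removed = 45842 kJ/min

Q_out = 45800 kJ/min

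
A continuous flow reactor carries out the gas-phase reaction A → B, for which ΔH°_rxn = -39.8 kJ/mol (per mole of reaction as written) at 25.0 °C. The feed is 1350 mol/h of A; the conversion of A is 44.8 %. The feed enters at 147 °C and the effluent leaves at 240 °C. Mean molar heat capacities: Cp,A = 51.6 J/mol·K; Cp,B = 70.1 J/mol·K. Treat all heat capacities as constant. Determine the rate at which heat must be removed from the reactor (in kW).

Extent of reaction ξ = 0.448 × 1350 = 604.8 mol/h
Reaction term: ξ·ΔH°_rxn = 604.8 × -39.8 = -24071 kJ/h
Sensible, feed 147→25 °C: -8498.5 kJ/h
Outlet flows (mol/h): A 745.2, B 604.8
Sensible, products 25→240 °C: 17382 kJ/h
Q = ΔH = -15187 kJ/h = -4.2186 kW
Heat removed = 4.2186 kW

Q_out = 4.22 kW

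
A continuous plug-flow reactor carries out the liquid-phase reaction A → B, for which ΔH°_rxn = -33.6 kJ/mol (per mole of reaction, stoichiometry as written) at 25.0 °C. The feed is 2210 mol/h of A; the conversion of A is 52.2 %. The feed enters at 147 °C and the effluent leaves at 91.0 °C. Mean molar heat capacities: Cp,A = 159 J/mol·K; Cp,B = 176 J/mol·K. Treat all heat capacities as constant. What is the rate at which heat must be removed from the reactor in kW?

Extent of reaction ξ = 0.522 × 2210 = 1153.6 mol/h
Reaction term: ξ·ΔH°_rxn = 1153.6 × -33.6 = -38762 kJ/h
Sensible, feed 147→25 °C: -42870 kJ/h
Outlet flows (mol/h): A 1056.4, B 1153.6
Sensible, products 25→91.0 °C: 24486 kJ/h
Q = ΔH = -57145 kJ/h = -15.874 kW
Heat removed = 15.874 kW

Q_out = 15.9 kW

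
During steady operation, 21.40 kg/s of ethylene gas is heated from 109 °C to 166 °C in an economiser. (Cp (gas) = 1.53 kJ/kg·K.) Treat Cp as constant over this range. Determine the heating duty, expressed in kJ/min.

Q = ṁ·Cp·ΔT = 21.40 × 1.53 × (166 − 109) = 1866.3 kJ/s
Heating duty = 111980 kJ/min

Q = 112000 kJ/min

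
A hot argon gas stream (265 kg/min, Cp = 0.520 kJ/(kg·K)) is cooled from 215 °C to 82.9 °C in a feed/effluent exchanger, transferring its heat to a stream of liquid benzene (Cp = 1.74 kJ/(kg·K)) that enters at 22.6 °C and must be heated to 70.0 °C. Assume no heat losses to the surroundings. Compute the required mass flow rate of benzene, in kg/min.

ṁ_c = 221 kg/min

Heat released by hot stream: Q = 265 × 0.520 × (215 − 82.9) = 18203 kJ/min
Energy balance on cold side (adiabatic exchanger): Q = ṁ_c·Cp_c·(T_c,out − T_c,in)
ṁ_c = 18203 / [1.74 × (70.0 − 22.6)] = 220.71 kg/min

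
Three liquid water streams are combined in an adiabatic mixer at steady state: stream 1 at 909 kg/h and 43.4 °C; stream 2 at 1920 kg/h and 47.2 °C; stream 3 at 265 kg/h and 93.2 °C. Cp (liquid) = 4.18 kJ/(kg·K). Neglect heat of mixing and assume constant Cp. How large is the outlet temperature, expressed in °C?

Adiabatic, steady state ⇒ Σ ṁᵢCp,ᵢ(T_out − Tᵢ) = 0
Σ ṁᵢCp,ᵢTᵢ = 909×4.18×43.4 + 1920×4.18×47.2 + 265×4.18×93.2 = 646950
Σ ṁᵢCp,ᵢ = 909×4.18 + 1920×4.18 + 265×4.18 = 12933
T_out = 646950 / 12933 = 50.023 °C

T_out = 50.0 °C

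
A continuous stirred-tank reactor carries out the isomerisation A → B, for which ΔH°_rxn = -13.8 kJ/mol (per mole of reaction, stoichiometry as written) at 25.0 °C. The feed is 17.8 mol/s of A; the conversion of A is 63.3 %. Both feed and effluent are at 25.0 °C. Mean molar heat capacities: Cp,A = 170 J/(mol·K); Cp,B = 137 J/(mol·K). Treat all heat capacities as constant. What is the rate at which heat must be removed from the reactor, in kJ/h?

Q_out = 560000 kJ/h

Extent of reaction ξ = 0.633 × 17.8 = 11.267 mol/s
Reaction term: ξ·ΔH°_rxn = 11.267 × -13.8 = -155.49 kJ/s
Q = ΔH = -155.49 kJ/s = -155.49 kW
Heat removed = 559760 kJ/h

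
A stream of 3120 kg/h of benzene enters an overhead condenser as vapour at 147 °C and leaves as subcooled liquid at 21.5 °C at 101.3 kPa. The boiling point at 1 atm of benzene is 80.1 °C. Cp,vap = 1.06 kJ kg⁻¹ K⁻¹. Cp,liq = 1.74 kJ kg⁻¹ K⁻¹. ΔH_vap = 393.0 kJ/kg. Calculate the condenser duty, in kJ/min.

Q_c = 29400 kJ/min

vapour 147→80.1 °C: -70.914 kJ/kg
condensation at 80.1 °C: -393 kJ/kg
liquid 80.1→21.5 °C: -101.96 kJ/kg
Δh = -70.914 + -393 + -101.96 = -565.88 kJ/kg
Q = ṁ·Δh = 3120 kg/h × -565.88 kJ/kg = -1.7655e+06 kJ/h
|Q| = 490.43 kW = 29426 kJ/min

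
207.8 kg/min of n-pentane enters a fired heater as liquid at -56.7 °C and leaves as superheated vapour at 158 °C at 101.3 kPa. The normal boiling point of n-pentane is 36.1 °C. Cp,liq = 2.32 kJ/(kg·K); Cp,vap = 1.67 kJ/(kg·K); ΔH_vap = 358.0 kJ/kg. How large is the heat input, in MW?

Q = 2.69 MW

liquid -56.7→36.1 °C: 215.3 kJ/kg
vaporisation at 36.1 °C: 358 kJ/kg
vapour 36.1→158 °C: 203.57 kJ/kg
Δh = 215.3 + 358 + 203.57 = 776.87 kJ/kg
Q = ṁ·Δh = 207.8 kg/min × 776.87 kJ/kg = 161430 kJ/min
|Q| = 2690.6 kW = 2.6906 MW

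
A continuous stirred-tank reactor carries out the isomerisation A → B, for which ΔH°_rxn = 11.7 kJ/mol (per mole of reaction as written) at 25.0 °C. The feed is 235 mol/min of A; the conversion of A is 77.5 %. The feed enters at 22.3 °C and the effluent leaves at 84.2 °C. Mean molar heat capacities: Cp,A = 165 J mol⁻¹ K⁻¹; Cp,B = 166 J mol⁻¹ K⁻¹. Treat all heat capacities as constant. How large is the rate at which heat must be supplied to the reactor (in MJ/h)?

Q_in = 273 MJ/h

Extent of reaction ξ = 0.775 × 235 = 182.12 mol/min
Reaction term: ξ·ΔH°_rxn = 182.12 × 11.7 = 2130.9 kJ/min
Sensible, feed 22.3→25 °C: 104.69 kJ/min
Outlet flows (mol/min): A 52.875, B 182.12
Sensible, products 25→84.2 °C: 2306.3 kJ/min
Q = ΔH = 4541.8 kJ/min = 75.697 kW
Heat supplied = 272.51 MJ/h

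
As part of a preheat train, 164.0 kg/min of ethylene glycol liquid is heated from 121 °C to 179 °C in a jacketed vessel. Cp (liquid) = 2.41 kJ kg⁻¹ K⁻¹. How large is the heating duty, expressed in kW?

Q = 382 kW

Q = ṁ·Cp·ΔT = 164.0 × 2.41 × (179 − 121) = 22924 kJ/min
Converting: 22924 / 60 s = 382.07 kW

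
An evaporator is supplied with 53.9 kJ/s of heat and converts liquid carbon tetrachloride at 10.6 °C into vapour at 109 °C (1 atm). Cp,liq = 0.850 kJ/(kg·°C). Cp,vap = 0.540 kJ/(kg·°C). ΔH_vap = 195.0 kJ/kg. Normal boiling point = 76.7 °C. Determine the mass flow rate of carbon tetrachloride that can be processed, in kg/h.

ṁ = 722 kg/h

Δh = 0.850×(76.7−10.6) + 195.0 + 0.540×(109−76.7) = 268.63 kJ/kg
Q = 53.9 kJ/s = 53.9 kJ/s = 194040 kJ/h
ṁ = Q/Δh = 194040 / 268.63 = 722.34 kg/h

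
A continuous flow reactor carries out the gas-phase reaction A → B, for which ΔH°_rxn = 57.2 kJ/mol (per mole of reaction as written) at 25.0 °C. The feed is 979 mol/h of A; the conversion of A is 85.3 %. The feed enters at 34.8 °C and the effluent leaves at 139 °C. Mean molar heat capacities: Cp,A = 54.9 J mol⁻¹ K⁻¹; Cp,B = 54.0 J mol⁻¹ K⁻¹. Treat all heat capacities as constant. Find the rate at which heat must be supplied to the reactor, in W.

Q_in = 14800 W

Extent of reaction ξ = 0.853 × 979 = 835.09 mol/h
Reaction term: ξ·ΔH°_rxn = 835.09 × 57.2 = 47767 kJ/h
Sensible, feed 34.8→25 °C: -526.72 kJ/h
Outlet flows (mol/h): A 143.91, B 835.09
Sensible, products 25→139 °C: 6041.5 kJ/h
Q = ΔH = 53282 kJ/h = 14.8 kW
Heat supplied = 14800 W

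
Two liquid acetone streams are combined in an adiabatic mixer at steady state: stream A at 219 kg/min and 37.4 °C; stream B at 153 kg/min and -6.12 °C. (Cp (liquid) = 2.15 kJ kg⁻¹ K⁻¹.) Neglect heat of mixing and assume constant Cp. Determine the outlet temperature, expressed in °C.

No heat crosses the boundary, so H_out = H_in.
Σ ṁᵢCp,ᵢTᵢ = 219×2.15×37.4 + 153×2.15×-6.12 = 15597
Σ ṁᵢCp,ᵢ = 219×2.15 + 153×2.15 = 799.8
T_out = 15597 / 799.8 = 19.501 °C

T_out = 19.5 °C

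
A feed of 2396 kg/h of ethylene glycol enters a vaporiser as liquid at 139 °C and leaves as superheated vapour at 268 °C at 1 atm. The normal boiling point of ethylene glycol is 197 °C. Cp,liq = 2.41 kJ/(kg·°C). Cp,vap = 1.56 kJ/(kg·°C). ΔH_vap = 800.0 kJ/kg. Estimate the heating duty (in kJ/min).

Q = 42000 kJ/min

liquid 139→197 °C: 139.78 kJ/kg
vaporisation at 197 °C: 800 kJ/kg
vapour 197→268 °C: 110.76 kJ/kg
Δh = 139.78 + 800 + 110.76 = 1050.5 kJ/kg
Q = ṁ·Δh = 2396 kg/h × 1050.5 kJ/kg = 2.5171e+06 kJ/h
|Q| = 699.19 kW = 41952 kJ/min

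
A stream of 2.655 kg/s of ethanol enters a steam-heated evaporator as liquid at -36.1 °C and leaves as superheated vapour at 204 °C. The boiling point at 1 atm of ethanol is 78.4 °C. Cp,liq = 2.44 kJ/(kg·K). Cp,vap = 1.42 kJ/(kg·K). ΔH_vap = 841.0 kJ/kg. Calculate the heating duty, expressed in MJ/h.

Q = 12400 MJ/h

liquid -36.1→78.4 °C: 279.38 kJ/kg
vaporisation at 78.4 °C: 841 kJ/kg
vapour 78.4→204 °C: 178.35 kJ/kg
Δh = 279.38 + 841 + 178.35 = 1298.7 kJ/kg
Q = ṁ·Δh = 2.655 kg/s × 1298.7 kJ/kg = 3448.1 kJ/s
|Q| = 3448.1 kW = 12413 MJ/h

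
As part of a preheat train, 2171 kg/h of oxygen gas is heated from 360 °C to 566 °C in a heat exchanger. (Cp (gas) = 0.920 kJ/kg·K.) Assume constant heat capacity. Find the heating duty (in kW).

Q = 114 kW

Q = ṁ·Cp·ΔT = 2171 × 0.920 × (566 − 360) = 411450 kJ/h
Converting: 411450 / 3600 s = 114.29 kW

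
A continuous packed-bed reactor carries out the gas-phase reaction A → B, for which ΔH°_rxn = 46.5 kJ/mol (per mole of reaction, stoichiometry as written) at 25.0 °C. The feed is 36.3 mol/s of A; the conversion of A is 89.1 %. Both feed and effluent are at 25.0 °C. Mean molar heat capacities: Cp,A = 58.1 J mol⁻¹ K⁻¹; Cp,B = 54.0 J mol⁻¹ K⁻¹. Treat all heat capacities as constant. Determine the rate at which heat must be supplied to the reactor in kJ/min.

Q_in = 90200 kJ/min

Extent of reaction ξ = 0.891 × 36.3 = 32.343 mol/s
Reaction term: ξ·ΔH°_rxn = 32.343 × 46.5 = 1504 kJ/s
Q = ΔH = 1504 kJ/s = 1504 kW
Heat supplied = 90238 kJ/min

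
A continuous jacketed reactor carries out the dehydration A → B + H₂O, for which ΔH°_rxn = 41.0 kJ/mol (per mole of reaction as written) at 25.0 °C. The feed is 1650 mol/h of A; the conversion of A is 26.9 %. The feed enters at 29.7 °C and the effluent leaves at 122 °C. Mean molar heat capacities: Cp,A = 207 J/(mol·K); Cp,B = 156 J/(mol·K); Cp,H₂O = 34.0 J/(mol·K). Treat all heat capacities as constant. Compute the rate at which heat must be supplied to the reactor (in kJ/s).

Extent of reaction ξ = 0.269 × 1650 = 443.85 mol/h
Reaction term: ξ·ΔH°_rxn = 443.85 × 41.0 = 18198 kJ/h
Sensible, feed 29.7→25 °C: -1605.3 kJ/h
Outlet flows (mol/h): A 1206.2, B 443.85, H₂O 443.85
Sensible, products 25→122 °C: 32398 kJ/h
Q = ΔH = 48991 kJ/h = 13.609 kW
Heat supplied = 13.609 kJ/s

Q_in = 13.6 kJ/s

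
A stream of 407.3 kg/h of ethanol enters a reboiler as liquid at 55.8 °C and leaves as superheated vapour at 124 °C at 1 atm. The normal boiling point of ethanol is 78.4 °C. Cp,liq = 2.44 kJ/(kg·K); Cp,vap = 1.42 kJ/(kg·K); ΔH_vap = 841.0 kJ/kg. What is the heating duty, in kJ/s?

liquid 55.8→78.4 °C: 55.144 kJ/kg
vaporisation at 78.4 °C: 841 kJ/kg
vapour 78.4→124 °C: 64.752 kJ/kg
Δh = 55.144 + 841 + 64.752 = 960.9 kJ/kg
Q = ṁ·Δh = 407.3 kg/h × 960.9 kJ/kg = 391370 kJ/h
|Q| = 108.71 kW

Q = 109 kJ/s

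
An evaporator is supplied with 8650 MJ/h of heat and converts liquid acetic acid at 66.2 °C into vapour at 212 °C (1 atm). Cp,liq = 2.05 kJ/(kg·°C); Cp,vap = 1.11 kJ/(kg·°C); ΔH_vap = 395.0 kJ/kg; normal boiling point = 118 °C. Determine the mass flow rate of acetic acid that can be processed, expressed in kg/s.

Δh = 2.05×(118−66.2) + 395.0 + 1.11×(212−118) = 605.53 kJ/kg
Q = 8650 MJ/h = 2402.8 kJ/s = 2402.8 kJ/s
ṁ = Q/Δh = 2402.8 / 605.53 = 3.9681 kg/s

ṁ = 3.97 kg/s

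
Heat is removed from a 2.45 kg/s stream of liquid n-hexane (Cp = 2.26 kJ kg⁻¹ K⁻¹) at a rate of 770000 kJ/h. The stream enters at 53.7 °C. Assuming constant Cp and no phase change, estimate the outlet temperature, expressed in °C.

T_out = 15.1 °C

Q = 770000 kJ/h = 213.89 kJ/s
ΔT = Q/(ṁ·Cp) = 213.89/(2.45×2.26) = 38.629 K
T_out = 53.7 − 38.629 = 15.071 °C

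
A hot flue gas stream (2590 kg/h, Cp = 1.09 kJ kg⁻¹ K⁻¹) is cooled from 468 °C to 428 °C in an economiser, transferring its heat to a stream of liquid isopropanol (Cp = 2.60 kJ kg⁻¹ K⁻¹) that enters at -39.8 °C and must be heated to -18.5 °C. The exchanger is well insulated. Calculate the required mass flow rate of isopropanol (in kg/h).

ṁ_c = 2040 kg/h

Heat released by hot stream: Q = 2590 × 1.09 × (468 − 428) = 112920 kJ/h
Energy balance on cold side (adiabatic exchanger): Q = ṁ_c·Cp_c·(T_c,out − T_c,in)
ṁ_c = 112920 / [2.60 × (-18.5 − -39.8)] = 2039.1 kg/h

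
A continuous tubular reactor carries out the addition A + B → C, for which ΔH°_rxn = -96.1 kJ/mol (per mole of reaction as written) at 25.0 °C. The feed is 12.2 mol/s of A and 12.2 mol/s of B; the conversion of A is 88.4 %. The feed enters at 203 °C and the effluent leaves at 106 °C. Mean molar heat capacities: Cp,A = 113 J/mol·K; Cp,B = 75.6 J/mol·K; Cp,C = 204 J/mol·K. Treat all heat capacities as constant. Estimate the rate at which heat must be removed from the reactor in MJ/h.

Q_out = 4490 MJ/h

Extent of reaction ξ = 0.884 × 12.2 = 10.785 mol/s
Reaction term: ξ·ΔH°_rxn = 10.785 × -96.1 = -1036.4 kJ/s
Sensible, feed 203→25 °C: -409.56 kJ/s
Outlet flows (mol/s): A 1.4152, B 1.4152, C 10.785
Sensible, products 25→106 °C: 199.83 kJ/s
Q = ΔH = -1246.2 kJ/s = -1246.2 kW
Heat removed = 4486.2 MJ/h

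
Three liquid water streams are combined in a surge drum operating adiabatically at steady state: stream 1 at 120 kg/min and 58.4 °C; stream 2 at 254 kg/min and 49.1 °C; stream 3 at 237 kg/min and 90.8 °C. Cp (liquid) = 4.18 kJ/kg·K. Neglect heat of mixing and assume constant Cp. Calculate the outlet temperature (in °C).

T_out = 67.1 °C

Adiabatic, steady state ⇒ Σ ṁᵢCp,ᵢ(T_out − Tᵢ) = 0
T_out = Σ ṁᵢCp,ᵢTᵢ / Σ ṁᵢCp,ᵢ
      = 171380 / 2554 = 67.101 °C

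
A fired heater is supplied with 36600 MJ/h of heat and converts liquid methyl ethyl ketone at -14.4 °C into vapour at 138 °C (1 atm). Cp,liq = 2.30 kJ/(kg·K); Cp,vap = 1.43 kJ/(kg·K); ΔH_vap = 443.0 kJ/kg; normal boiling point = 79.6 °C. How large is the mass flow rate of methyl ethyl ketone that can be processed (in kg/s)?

Δh = 2.30×(79.6−-14.4) + 443.0 + 1.43×(138−79.6) = 742.71 kJ/kg
Q = 36600 MJ/h = 10167 kJ/s = 10167 kJ/s
ṁ = Q/Δh = 10167 / 742.71 = 13.689 kg/s

ṁ = 13.7 kg/s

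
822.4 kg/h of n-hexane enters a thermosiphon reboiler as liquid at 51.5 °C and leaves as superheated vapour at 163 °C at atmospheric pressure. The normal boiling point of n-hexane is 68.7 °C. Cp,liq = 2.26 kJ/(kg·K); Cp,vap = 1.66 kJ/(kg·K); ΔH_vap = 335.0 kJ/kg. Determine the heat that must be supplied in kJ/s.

liquid 51.5→68.7 °C: 38.872 kJ/kg
vaporisation at 68.7 °C: 335 kJ/kg
vapour 68.7→163 °C: 156.54 kJ/kg
Δh = 38.872 + 335 + 156.54 = 530.41 kJ/kg
Q = ṁ·Δh = 822.4 kg/h × 530.41 kJ/kg = 436210 kJ/h
|Q| = 121.17 kW

Q = 121 kJ/s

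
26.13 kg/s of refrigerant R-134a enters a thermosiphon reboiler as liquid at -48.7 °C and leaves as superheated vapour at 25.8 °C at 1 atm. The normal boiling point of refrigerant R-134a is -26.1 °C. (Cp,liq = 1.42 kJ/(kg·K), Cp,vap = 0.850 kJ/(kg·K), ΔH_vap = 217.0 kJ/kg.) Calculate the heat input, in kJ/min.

Q = 460000 kJ/min

liquid -48.7→-26.1 °C: 32.092 kJ/kg
vaporisation at -26.1 °C: 217 kJ/kg
vapour -26.1→25.8 °C: 44.115 kJ/kg
Δh = 32.092 + 217 + 44.115 = 293.21 kJ/kg
Q = ṁ·Δh = 26.13 kg/s × 293.21 kJ/kg = 7661.5 kJ/s
|Q| = 7661.5 kW = 459690 kJ/min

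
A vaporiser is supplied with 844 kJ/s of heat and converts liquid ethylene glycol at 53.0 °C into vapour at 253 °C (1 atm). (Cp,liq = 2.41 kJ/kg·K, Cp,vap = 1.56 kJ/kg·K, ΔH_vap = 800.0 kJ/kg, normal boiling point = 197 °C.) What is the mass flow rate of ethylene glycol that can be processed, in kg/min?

Δh = 2.41×(197−53.0) + 800.0 + 1.56×(253−197) = 1234.4 kJ/kg
Q = 844 kJ/s = 844 kJ/s = 50640 kJ/min
ṁ = Q/Δh = 50640 / 1234.4 = 41.024 kg/min

ṁ = 41.0 kg/min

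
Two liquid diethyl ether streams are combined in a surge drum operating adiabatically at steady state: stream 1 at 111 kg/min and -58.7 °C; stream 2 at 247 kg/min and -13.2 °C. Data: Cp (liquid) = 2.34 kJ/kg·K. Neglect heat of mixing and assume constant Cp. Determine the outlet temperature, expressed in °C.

Adiabatic, steady state ⇒ Σ ṁᵢCp,ᵢ(T_out − Tᵢ) = 0
T_out = Σ ṁᵢCp,ᵢTᵢ / Σ ṁᵢCp,ᵢ
      = -22876 / 837.72 = -27.308 °C

T_out = -27.3 °C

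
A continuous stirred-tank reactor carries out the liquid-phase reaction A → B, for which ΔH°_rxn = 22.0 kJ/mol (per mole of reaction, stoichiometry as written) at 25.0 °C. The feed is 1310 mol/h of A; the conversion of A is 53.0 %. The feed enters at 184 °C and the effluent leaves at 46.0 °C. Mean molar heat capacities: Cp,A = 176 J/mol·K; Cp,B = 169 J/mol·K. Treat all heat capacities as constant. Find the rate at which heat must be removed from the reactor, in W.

Q_out = 4620 W

Extent of reaction ξ = 0.530 × 1310 = 694.3 mol/h
Reaction term: ξ·ΔH°_rxn = 694.3 × 22.0 = 15275 kJ/h
Sensible, feed 184→25 °C: -36659 kJ/h
Outlet flows (mol/h): A 615.7, B 694.3
Sensible, products 25→46.0 °C: 4739.7 kJ/h
Q = ΔH = -16645 kJ/h = -4.6235 kW
Heat removed = 4623.5 W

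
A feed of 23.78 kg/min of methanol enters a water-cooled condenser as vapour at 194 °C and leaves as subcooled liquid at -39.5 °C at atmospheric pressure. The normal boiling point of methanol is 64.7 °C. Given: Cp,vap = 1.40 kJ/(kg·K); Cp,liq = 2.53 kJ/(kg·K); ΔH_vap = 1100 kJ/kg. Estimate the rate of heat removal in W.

Q_c = 612000 W

vapour 194→64.7 °C: -181.02 kJ/kg
condensation at 64.7 °C: -1100 kJ/kg
liquid 64.7→-39.5 °C: -263.63 kJ/kg
Δh = -181.02 + -1100 + -263.63 = -1544.6 kJ/kg
Q = ṁ·Δh = 23.78 kg/min × -1544.6 kJ/kg = -36732 kJ/min
|Q| = 612.19 kW = 612190 W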